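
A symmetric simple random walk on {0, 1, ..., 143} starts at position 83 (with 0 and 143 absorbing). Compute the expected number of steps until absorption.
E[τ | X_0 = 83] = 4980

Let v_k = E[τ | X_0 = k]. Boundary: v_0 = v_143 = 0. Recurrence: v_k = 1 + (v_{k-1} + v_{k+1})/2 for 1 ≤ k ≤ 142. The particular solution to v_k − (v_{k-1} + v_{k+1})/2 = 1 is v_k = −k^2. Adding homogeneous solution A + B k and matching boundaries gives v_k = k (143 − k). Substituting k = 83: v_83 = 83 · 60 = 4980.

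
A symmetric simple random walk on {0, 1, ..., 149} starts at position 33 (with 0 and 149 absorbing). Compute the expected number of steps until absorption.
E[τ | X_0 = 33] = 3828

Let v_k = E[τ | X_0 = k]. Boundary: v_0 = v_149 = 0. Recurrence: v_k = 1 + (v_{k-1} + v_{k+1})/2 for 1 ≤ k ≤ 148. The particular solution to v_k − (v_{k-1} + v_{k+1})/2 = 1 is v_k = −k^2. Adding homogeneous solution A + B k and matching boundaries gives v_k = k (149 − k). Substituting k = 33: v_33 = 33 · 116 = 3828.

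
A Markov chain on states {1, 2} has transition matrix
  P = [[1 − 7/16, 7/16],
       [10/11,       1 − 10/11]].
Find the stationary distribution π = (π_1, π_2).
π_1 = 160/237, π_2 = 77/237

Solve πP = π with π_1 + π_2 = 1. From πP = π: π_1 · (1 − 7/16) + π_2 · 10/11 = π_1 ⇒ π_2 · 10/11 = π_1 · 7/16 ⇒ π_2/π_1 = (7/16)/(10/11) = 77/160. Together with π_1 + π_2 = 1:
  π_1 = (10/11)/(7/16 + 10/11) = (10/11)/(237/176) = 160/237,
  π_2 = (7/16)/(7/16 + 10/11) = (7/16)/(237/176) = 77/237.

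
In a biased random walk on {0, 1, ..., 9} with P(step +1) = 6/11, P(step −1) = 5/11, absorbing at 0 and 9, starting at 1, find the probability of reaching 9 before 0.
P(hit 9 before 0) = (1 − (5/6)^1) / (1 − (5/6)^9) = 1679616/8124571

Let u_k denote P(reach 9 before 0 | start at k). Boundary: u_0 = 0, u_9 = 1. Recurrence: u_k = 6/11·u_{k+1} + 5/11·u_{k-1} for 1 ≤ k ≤ 8. Try u_k = A + B·r^k with r = q/p = (5/11)/(6/11) = 5/6. Substitution satisfies the recurrence; boundary conditions give:
  u_k = (1 − r^k) / (1 − r^N) = (1 − (5/6)^1) / (1 − (5/6)^9) = 1679616/8124571.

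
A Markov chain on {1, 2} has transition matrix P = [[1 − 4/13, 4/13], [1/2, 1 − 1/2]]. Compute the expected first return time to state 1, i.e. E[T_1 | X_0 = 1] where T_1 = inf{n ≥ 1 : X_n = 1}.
E[T_1 | X_0 = 1] = 1/π_1 = 21/13

For an irreducible recurrent Markov chain with stationary distribution π, E[T_i | X_0 = i] = 1/π_i (Kac's formula). Here π_1 = (1/2)/(4/13 + 1/2) = (1/2)/(21/26) = 13/21, so E[T_1 | X_0 = 1] = 1/π_1 = (4/13 + 1/2)/(1/2) = (21/26)/(1/2) = 21/13.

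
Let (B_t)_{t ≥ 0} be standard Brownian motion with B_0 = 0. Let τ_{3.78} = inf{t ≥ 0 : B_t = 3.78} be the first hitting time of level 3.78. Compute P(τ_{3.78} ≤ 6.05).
P(τ_{3.78} ≤ 6.05) = 2(1 − Φ(3.78/√6.05)) = 2(1 − Φ(1.5368)) ≈ 0.1243

By the reflection principle for standard BM, P(τ_b ≤ t) = 2 · P(B_t ≥ b). Since B_t ~ N(0, t), P(B_t ≥ 3.78) = 1 − Φ(3.78/√t) = 1 − Φ(3.78/√6.05) = 1 − Φ(1.5368) ≈ 0.06217. Doubling: P(τ_{3.78} ≤ 6.05) ≈ 2 · 0.06217 = 0.12434 ≈ 0.1243.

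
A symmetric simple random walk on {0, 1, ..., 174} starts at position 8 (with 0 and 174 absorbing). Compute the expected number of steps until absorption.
E[τ | X_0 = 8] = 1328

Let v_k = E[τ | X_0 = k]. Boundary: v_0 = v_174 = 0. Recurrence: v_k = 1 + (v_{k-1} + v_{k+1})/2 for 1 ≤ k ≤ 173. The particular solution to v_k − (v_{k-1} + v_{k+1})/2 = 1 is v_k = −k^2. Adding homogeneous solution A + B k and matching boundaries gives v_k = k (174 − k). Substituting k = 8: v_8 = 8 · 166 = 1328.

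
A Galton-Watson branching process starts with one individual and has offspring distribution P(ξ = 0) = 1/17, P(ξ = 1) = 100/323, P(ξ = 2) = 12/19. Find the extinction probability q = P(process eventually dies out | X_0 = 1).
q = 19/204

The pgf is f(s) = 1/17 + 100/323·s + 12/19·s². The extinction probability q is the smallest fixed point of f in [0, 1]. Setting s = f(s):
  12/19·s² + (100/323 − 1)·s + 1/17 = 0
  12/19·s² − (1/17 + 12/19)·s + 1/17 = 0
which factors as (s − 1)·(12/19·s − 1/17) = 0, giving roots s = 1 and s = (1/17)/(12/19) = 19/204.
Mean offspring μ = 100/323 + 2·12/19 = 508/323 > 1 (supercritical), so q < 1. The extinction probability is the smaller root: q = (1/17)/(12/19) = 19/204.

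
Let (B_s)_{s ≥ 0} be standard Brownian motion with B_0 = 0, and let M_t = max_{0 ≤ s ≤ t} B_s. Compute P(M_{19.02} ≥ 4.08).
P(M_{19.02} ≥ 4.08) = 2·P(B_{19.02} ≥ 4.08) = 2(1 − Φ(4.08/√19.02)) ≈ 0.3495

By the reflection principle for Brownian motion, P(M_t ≥ a) = 2 · P(B_t ≥ a) for a ≥ 0. Since B_t ~ N(0, t), P(B_t ≥ 4.08) = 1 − Φ(4.08/√t) = 1 − Φ(4.08/√19.02) = 1 − Φ(0.9355). So
  P(M_{19.02} ≥ 4.08) = 2(1 − Φ(0.9355)) ≈ 0.3495.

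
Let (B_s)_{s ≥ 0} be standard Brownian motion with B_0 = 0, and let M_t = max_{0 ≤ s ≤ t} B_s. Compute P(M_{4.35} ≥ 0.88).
P(M_{4.35} ≥ 0.88) = 2·P(B_{4.35} ≥ 0.88) = 2(1 − Φ(0.88/√4.35)) ≈ 0.6731

By the reflection principle for Brownian motion, P(M_t ≥ a) = 2 · P(B_t ≥ a) for a ≥ 0. Since B_t ~ N(0, t), P(B_t ≥ 0.88) = 1 − Φ(0.88/√t) = 1 − Φ(0.88/√4.35) = 1 − Φ(0.4219). So
  P(M_{4.35} ≥ 0.88) = 2(1 − Φ(0.4219)) ≈ 0.6731.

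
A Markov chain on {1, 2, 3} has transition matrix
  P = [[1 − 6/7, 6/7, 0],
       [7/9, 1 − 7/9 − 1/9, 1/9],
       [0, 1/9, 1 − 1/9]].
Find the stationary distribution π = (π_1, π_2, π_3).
π = (49/157, 54/157, 54/157)

This is a birth-death chain on three states, which satisfies detailed balance: π_1 · P_{12} = π_2 · P_{21} and π_2 · P_{23} = π_3 · P_{32}.
From π_1 · 6/7 = π_2 · 7/9: π_2/π_1 = (6/7)/(7/9) = 54/49.
From π_2 · 1/9 = π_3 · 1/9: π_3/π_2 = (1/9)/(1/9) = 1.
Take π_1 proportional to 1; then unnormalized π = (1, 54/49, 54/49). Normalize by dividing by the sum 157/49:
  π = (49/157, 54/157, 54/157).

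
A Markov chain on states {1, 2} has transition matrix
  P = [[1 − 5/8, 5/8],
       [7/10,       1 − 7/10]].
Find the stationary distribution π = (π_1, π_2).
π_1 = 28/53, π_2 = 25/53

Solve πP = π with π_1 + π_2 = 1. From πP = π: π_1 · (1 − 5/8) + π_2 · 7/10 = π_1 ⇒ π_2 · 7/10 = π_1 · 5/8 ⇒ π_2/π_1 = (5/8)/(7/10) = 25/28. Together with π_1 + π_2 = 1:
  π_1 = (7/10)/(5/8 + 7/10) = (7/10)/(53/40) = 28/53,
  π_2 = (5/8)/(5/8 + 7/10) = (5/8)/(53/40) = 25/53.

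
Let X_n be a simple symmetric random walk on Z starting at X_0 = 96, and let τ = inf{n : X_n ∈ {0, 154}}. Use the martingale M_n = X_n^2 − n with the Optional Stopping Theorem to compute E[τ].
E[τ] = 5568

M_n = X_n^2 − n is a martingale (since E[X_{n+1}^2 | F_n] = X_n^2 + 1). By OST (τ has finite mean in a bounded region), E[M_τ] = E[M_0] = X_0^2 − 0 = 96^2 = 9216. Also E[M_τ] = E[X_τ^2] − E[τ]. The walk exits at 0 or 154, with P(hit 154 first) = 96/154, so E[X_τ^2] = 154^2 · 96/154 + 0 = 14784. Thus E[τ] = E[X_τ^2] − E[M_τ] = 14784 − 9216 = 5568 = 96(154 − 96) = 5568.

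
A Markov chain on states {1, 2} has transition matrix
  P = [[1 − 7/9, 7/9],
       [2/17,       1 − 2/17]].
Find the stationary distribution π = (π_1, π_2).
π_1 = 18/137, π_2 = 119/137

Solve πP = π with π_1 + π_2 = 1. From πP = π: π_1 · (1 − 7/9) + π_2 · 2/17 = π_1 ⇒ π_2 · 2/17 = π_1 · 7/9 ⇒ π_2/π_1 = (7/9)/(2/17) = 119/18. Together with π_1 + π_2 = 1:
  π_1 = (2/17)/(7/9 + 2/17) = (2/17)/(137/153) = 18/137,
  π_2 = (7/9)/(7/9 + 2/17) = (7/9)/(137/153) = 119/137.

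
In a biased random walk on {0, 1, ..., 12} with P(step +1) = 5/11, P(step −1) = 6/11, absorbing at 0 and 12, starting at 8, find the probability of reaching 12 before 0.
P(hit 12 before 0) = (1 − (6/5)^8) / (1 − (6/5)^12) = 1200625/2880241

Let u_k denote P(reach 12 before 0 | start at k). Boundary: u_0 = 0, u_12 = 1. Recurrence: u_k = 5/11·u_{k+1} + 6/11·u_{k-1} for 1 ≤ k ≤ 11. Try u_k = A + B·r^k with r = q/p = (6/11)/(5/11) = 6/5. Substitution satisfies the recurrence; boundary conditions give:
  u_k = (1 − r^k) / (1 − r^N) = (1 − (6/5)^8) / (1 − (6/5)^12) = 1200625/2880241.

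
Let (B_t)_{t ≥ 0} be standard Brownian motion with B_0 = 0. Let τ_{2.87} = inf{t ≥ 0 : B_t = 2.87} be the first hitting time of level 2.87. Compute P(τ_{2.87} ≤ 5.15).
P(τ_{2.87} ≤ 5.15) = 2(1 − Φ(2.87/√5.15)) = 2(1 − Φ(1.2647)) ≈ 0.2060

By the reflection principle for standard BM, P(τ_b ≤ t) = 2 · P(B_t ≥ b). Since B_t ~ N(0, t), P(B_t ≥ 2.87) = 1 − Φ(2.87/√t) = 1 − Φ(2.87/√5.15) = 1 − Φ(1.2647) ≈ 0.10299. Doubling: P(τ_{2.87} ≤ 5.15) ≈ 2 · 0.10299 = 0.20598 ≈ 0.2060.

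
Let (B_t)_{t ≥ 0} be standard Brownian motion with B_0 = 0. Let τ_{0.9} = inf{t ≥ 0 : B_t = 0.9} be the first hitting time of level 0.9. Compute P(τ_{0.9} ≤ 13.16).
P(τ_{0.9} ≤ 13.16) = 2(1 − Φ(0.9/√13.16)) = 2(1 − Φ(0.2481)) ≈ 0.8041

By the reflection principle for standard BM, P(τ_b ≤ t) = 2 · P(B_t ≥ b). Since B_t ~ N(0, t), P(B_t ≥ 0.9) = 1 − Φ(0.9/√t) = 1 − Φ(0.9/√13.16) = 1 − Φ(0.2481) ≈ 0.40203. Doubling: P(τ_{0.9} ≤ 13.16) ≈ 2 · 0.40203 = 0.80406 ≈ 0.8041.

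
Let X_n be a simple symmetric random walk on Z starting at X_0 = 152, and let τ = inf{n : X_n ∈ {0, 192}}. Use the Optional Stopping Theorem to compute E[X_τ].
E[X_τ] = 152

X_n is a martingale and τ is a bounded-mean stopping time (indeed τ is finite a.s. with bounded expectation since the walk is in a bounded region). By the OST, E[X_τ] = E[X_0] = 152. Equivalently: E[X_τ] = 192 · P(hit 192 first) + 0 · P(hit 0 first) = 192 · (152/192) = 152.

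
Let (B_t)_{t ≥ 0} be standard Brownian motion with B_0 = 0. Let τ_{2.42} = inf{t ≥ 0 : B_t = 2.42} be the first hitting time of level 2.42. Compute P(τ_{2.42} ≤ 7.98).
P(τ_{2.42} ≤ 7.98) = 2(1 − Φ(2.42/√7.98)) = 2(1 − Φ(0.8567)) ≈ 0.3916

By the reflection principle for standard BM, P(τ_b ≤ t) = 2 · P(B_t ≥ b). Since B_t ~ N(0, t), P(B_t ≥ 2.42) = 1 − Φ(2.42/√t) = 1 − Φ(2.42/√7.98) = 1 − Φ(0.8567) ≈ 0.19581. Doubling: P(τ_{2.42} ≤ 7.98) ≈ 2 · 0.19581 = 0.39162 ≈ 0.3916.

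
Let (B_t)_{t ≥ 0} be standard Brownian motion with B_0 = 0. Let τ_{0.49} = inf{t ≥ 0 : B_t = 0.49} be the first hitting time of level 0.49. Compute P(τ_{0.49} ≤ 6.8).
P(τ_{0.49} ≤ 6.8) = 2(1 − Φ(0.49/√6.8)) = 2(1 − Φ(0.1879)) ≈ 0.8510

By the reflection principle for standard BM, P(τ_b ≤ t) = 2 · P(B_t ≥ b). Since B_t ~ N(0, t), P(B_t ≥ 0.49) = 1 − Φ(0.49/√t) = 1 − Φ(0.49/√6.8) = 1 − Φ(0.1879) ≈ 0.42548. Doubling: P(τ_{0.49} ≤ 6.8) ≈ 2 · 0.42548 = 0.85096 ≈ 0.8510.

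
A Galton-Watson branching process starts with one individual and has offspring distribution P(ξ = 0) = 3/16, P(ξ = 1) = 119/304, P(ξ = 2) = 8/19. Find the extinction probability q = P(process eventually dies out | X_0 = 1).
q = 57/128

The pgf is f(s) = 3/16 + 119/304·s + 8/19·s². The extinction probability q is the smallest fixed point of f in [0, 1]. Setting s = f(s):
  8/19·s² + (119/304 − 1)·s + 3/16 = 0
  8/19·s² − (3/16 + 8/19)·s + 3/16 = 0
which factors as (s − 1)·(8/19·s − 3/16) = 0, giving roots s = 1 and s = (3/16)/(8/19) = 57/128.
Mean offspring μ = 119/304 + 2·8/19 = 375/304 > 1 (supercritical), so q < 1. The extinction probability is the smaller root: q = (3/16)/(8/19) = 57/128.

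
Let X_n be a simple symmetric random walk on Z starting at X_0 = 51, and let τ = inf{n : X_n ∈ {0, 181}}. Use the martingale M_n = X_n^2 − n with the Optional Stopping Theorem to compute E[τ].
E[τ] = 6630

M_n = X_n^2 − n is a martingale (since E[X_{n+1}^2 | F_n] = X_n^2 + 1). By OST (τ has finite mean in a bounded region), E[M_τ] = E[M_0] = X_0^2 − 0 = 51^2 = 2601. Also E[M_τ] = E[X_τ^2] − E[τ]. The walk exits at 0 or 181, with P(hit 181 first) = 51/181, so E[X_τ^2] = 181^2 · 51/181 + 0 = 9231. Thus E[τ] = E[X_τ^2] − E[M_τ] = 9231 − 2601 = 6630 = 51(181 − 51) = 6630.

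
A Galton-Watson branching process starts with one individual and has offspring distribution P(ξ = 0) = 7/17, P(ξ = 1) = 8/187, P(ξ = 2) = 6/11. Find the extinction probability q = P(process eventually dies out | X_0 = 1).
q = 77/102

The pgf is f(s) = 7/17 + 8/187·s + 6/11·s². The extinction probability q is the smallest fixed point of f in [0, 1]. Setting s = f(s):
  6/11·s² + (8/187 − 1)·s + 7/17 = 0
  6/11·s² − (7/17 + 6/11)·s + 7/17 = 0
which factors as (s − 1)·(6/11·s − 7/17) = 0, giving roots s = 1 and s = (7/17)/(6/11) = 77/102.
Mean offspring μ = 8/187 + 2·6/11 = 212/187 > 1 (supercritical), so q < 1. The extinction probability is the smaller root: q = (7/17)/(6/11) = 77/102.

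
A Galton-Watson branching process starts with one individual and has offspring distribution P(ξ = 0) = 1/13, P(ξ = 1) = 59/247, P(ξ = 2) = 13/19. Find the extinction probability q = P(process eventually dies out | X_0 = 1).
q = 19/169

The pgf is f(s) = 1/13 + 59/247·s + 13/19·s². The extinction probability q is the smallest fixed point of f in [0, 1]. Setting s = f(s):
  13/19·s² + (59/247 − 1)·s + 1/13 = 0
  13/19·s² − (1/13 + 13/19)·s + 1/13 = 0
which factors as (s − 1)·(13/19·s − 1/13) = 0, giving roots s = 1 and s = (1/13)/(13/19) = 19/169.
Mean offspring μ = 59/247 + 2·13/19 = 397/247 > 1 (supercritical), so q < 1. The extinction probability is the smaller root: q = (1/13)/(13/19) = 19/169.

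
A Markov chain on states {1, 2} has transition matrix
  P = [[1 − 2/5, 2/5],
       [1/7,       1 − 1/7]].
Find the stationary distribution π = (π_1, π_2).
π_1 = 5/19, π_2 = 14/19

Solve πP = π with π_1 + π_2 = 1. From πP = π: π_1 · (1 − 2/5) + π_2 · 1/7 = π_1 ⇒ π_2 · 1/7 = π_1 · 2/5 ⇒ π_2/π_1 = (2/5)/(1/7) = 14/5. Together with π_1 + π_2 = 1:
  π_1 = (1/7)/(2/5 + 1/7) = (1/7)/(19/35) = 5/19,
  π_2 = (2/5)/(2/5 + 1/7) = (2/5)/(19/35) = 14/19.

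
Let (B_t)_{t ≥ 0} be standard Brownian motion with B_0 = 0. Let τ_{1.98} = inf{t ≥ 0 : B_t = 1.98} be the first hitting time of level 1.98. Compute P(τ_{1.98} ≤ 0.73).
P(τ_{1.98} ≤ 0.73) = 2(1 − Φ(1.98/√0.73)) = 2(1 − Φ(2.3174)) ≈ 0.0205

By the reflection principle for standard BM, P(τ_b ≤ t) = 2 · P(B_t ≥ b). Since B_t ~ N(0, t), P(B_t ≥ 1.98) = 1 − Φ(1.98/√t) = 1 − Φ(1.98/√0.73) = 1 − Φ(2.3174) ≈ 0.01024. Doubling: P(τ_{1.98} ≤ 0.73) ≈ 2 · 0.01024 = 0.02048 ≈ 0.0205.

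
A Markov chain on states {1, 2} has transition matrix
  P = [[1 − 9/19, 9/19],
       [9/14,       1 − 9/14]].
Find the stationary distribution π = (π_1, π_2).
π_1 = 19/33, π_2 = 14/33

Solve πP = π with π_1 + π_2 = 1. From πP = π: π_1 · (1 − 9/19) + π_2 · 9/14 = π_1 ⇒ π_2 · 9/14 = π_1 · 9/19 ⇒ π_2/π_1 = (9/19)/(9/14) = 14/19. Together with π_1 + π_2 = 1:
  π_1 = (9/14)/(9/19 + 9/14) = (9/14)/(297/266) = 19/33,
  π_2 = (9/19)/(9/19 + 9/14) = (9/19)/(297/266) = 14/33.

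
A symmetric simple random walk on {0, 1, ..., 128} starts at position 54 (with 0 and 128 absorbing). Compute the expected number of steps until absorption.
E[τ | X_0 = 54] = 3996

Let v_k = E[τ | X_0 = k]. Boundary: v_0 = v_128 = 0. Recurrence: v_k = 1 + (v_{k-1} + v_{k+1})/2 for 1 ≤ k ≤ 127. The particular solution to v_k − (v_{k-1} + v_{k+1})/2 = 1 is v_k = −k^2. Adding homogeneous solution A + B k and matching boundaries gives v_k = k (128 − k). Substituting k = 54: v_54 = 54 · 74 = 3996.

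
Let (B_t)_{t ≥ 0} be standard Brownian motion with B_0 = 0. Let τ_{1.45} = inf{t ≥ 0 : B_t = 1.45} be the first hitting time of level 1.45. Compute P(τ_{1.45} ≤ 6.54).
P(τ_{1.45} ≤ 6.54) = 2(1 − Φ(1.45/√6.54)) = 2(1 − Φ(0.5670)) ≈ 0.5707

By the reflection principle for standard BM, P(τ_b ≤ t) = 2 · P(B_t ≥ b). Since B_t ~ N(0, t), P(B_t ≥ 1.45) = 1 − Φ(1.45/√t) = 1 − Φ(1.45/√6.54) = 1 − Φ(0.5670) ≈ 0.28536. Doubling: P(τ_{1.45} ≤ 6.54) ≈ 2 · 0.28536 = 0.57072 ≈ 0.5707.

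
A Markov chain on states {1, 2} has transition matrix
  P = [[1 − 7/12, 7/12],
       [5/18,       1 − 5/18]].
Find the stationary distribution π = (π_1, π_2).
π_1 = 10/31, π_2 = 21/31

Solve πP = π with π_1 + π_2 = 1. From πP = π: π_1 · (1 − 7/12) + π_2 · 5/18 = π_1 ⇒ π_2 · 5/18 = π_1 · 7/12 ⇒ π_2/π_1 = (7/12)/(5/18) = 21/10. Together with π_1 + π_2 = 1:
  π_1 = (5/18)/(7/12 + 5/18) = (5/18)/(31/36) = 10/31,
  π_2 = (7/12)/(7/12 + 5/18) = (7/12)/(31/36) = 21/31.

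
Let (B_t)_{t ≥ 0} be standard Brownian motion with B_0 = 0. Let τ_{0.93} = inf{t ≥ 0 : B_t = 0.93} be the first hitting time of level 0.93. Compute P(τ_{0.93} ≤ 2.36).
P(τ_{0.93} ≤ 2.36) = 2(1 − Φ(0.93/√2.36)) = 2(1 − Φ(0.6054)) ≈ 0.5449

By the reflection principle for standard BM, P(τ_b ≤ t) = 2 · P(B_t ≥ b). Since B_t ~ N(0, t), P(B_t ≥ 0.93) = 1 − Φ(0.93/√t) = 1 − Φ(0.93/√2.36) = 1 − Φ(0.6054) ≈ 0.27246. Doubling: P(τ_{0.93} ≤ 2.36) ≈ 2 · 0.27246 = 0.54492 ≈ 0.5449.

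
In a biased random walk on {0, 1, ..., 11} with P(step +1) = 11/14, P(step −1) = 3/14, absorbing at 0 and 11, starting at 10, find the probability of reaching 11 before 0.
P(hit 11 before 0) = (1 − (3/11)^10) / (1 − (3/11)^11) = 35663877634/35663936683

Let u_k denote P(reach 11 before 0 | start at k). Boundary: u_0 = 0, u_11 = 1. Recurrence: u_k = 11/14·u_{k+1} + 3/14·u_{k-1} for 1 ≤ k ≤ 10. Try u_k = A + B·r^k with r = q/p = (3/14)/(11/14) = 3/11. Substitution satisfies the recurrence; boundary conditions give:
  u_k = (1 − r^k) / (1 − r^N) = (1 − (3/11)^10) / (1 − (3/11)^11) = 35663877634/35663936683.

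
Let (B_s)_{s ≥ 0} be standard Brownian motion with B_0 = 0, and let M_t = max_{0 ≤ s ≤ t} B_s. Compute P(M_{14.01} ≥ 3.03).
P(M_{14.01} ≥ 3.03) = 2·P(B_{14.01} ≥ 3.03) = 2(1 − Φ(3.03/√14.01)) ≈ 0.4182

By the reflection principle for Brownian motion, P(M_t ≥ a) = 2 · P(B_t ≥ a) for a ≥ 0. Since B_t ~ N(0, t), P(B_t ≥ 3.03) = 1 − Φ(3.03/√t) = 1 − Φ(3.03/√14.01) = 1 − Φ(0.8095). So
  P(M_{14.01} ≥ 3.03) = 2(1 − Φ(0.8095)) ≈ 0.4182.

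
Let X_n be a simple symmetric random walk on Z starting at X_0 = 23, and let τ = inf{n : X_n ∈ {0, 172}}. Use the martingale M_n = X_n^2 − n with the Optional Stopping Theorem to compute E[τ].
E[τ] = 3427

M_n = X_n^2 − n is a martingale (since E[X_{n+1}^2 | F_n] = X_n^2 + 1). By OST (τ has finite mean in a bounded region), E[M_τ] = E[M_0] = X_0^2 − 0 = 23^2 = 529. Also E[M_τ] = E[X_τ^2] − E[τ]. The walk exits at 0 or 172, with P(hit 172 first) = 23/172, so E[X_τ^2] = 172^2 · 23/172 + 0 = 3956. Thus E[τ] = E[X_τ^2] − E[M_τ] = 3956 − 529 = 3427 = 23(172 − 23) = 3427.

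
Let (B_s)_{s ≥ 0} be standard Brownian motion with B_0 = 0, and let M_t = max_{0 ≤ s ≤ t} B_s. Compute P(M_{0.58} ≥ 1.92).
P(M_{0.58} ≥ 1.92) = 2·P(B_{0.58} ≥ 1.92) = 2(1 − Φ(1.92/√0.58)) ≈ 0.0117

By the reflection principle for Brownian motion, P(M_t ≥ a) = 2 · P(B_t ≥ a) for a ≥ 0. Since B_t ~ N(0, t), P(B_t ≥ 1.92) = 1 − Φ(1.92/√t) = 1 − Φ(1.92/√0.58) = 1 − Φ(2.5211). So
  P(M_{0.58} ≥ 1.92) = 2(1 − Φ(2.5211)) ≈ 0.0117.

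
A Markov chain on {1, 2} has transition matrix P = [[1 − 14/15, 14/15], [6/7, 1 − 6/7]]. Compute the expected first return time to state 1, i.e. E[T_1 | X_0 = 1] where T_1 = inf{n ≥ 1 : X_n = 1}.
E[T_1 | X_0 = 1] = 1/π_1 = 94/45

For an irreducible recurrent Markov chain with stationary distribution π, E[T_i | X_0 = i] = 1/π_i (Kac's formula). Here π_1 = (6/7)/(14/15 + 6/7) = (6/7)/(188/105) = 45/94, so E[T_1 | X_0 = 1] = 1/π_1 = (14/15 + 6/7)/(6/7) = (188/105)/(6/7) = 94/45.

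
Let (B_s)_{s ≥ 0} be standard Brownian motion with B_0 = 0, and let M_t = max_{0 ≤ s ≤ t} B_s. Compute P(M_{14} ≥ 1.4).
P(M_{14} ≥ 1.4) = 2·P(B_{14} ≥ 1.4) = 2(1 − Φ(1.4/√14)) ≈ 0.7083

By the reflection principle for Brownian motion, P(M_t ≥ a) = 2 · P(B_t ≥ a) for a ≥ 0. Since B_t ~ N(0, t), P(B_t ≥ 1.4) = 1 − Φ(1.4/√t) = 1 − Φ(1.4/√14) = 1 − Φ(0.3742). So
  P(M_{14} ≥ 1.4) = 2(1 − Φ(0.3742)) ≈ 0.7083.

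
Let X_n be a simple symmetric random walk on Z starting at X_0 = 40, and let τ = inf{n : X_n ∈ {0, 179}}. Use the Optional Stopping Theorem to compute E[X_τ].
E[X_τ] = 40

X_n is a martingale and τ is a bounded-mean stopping time (indeed τ is finite a.s. with bounded expectation since the walk is in a bounded region). By the OST, E[X_τ] = E[X_0] = 40. Equivalently: E[X_τ] = 179 · P(hit 179 first) + 0 · P(hit 0 first) = 179 · (40/179) = 40.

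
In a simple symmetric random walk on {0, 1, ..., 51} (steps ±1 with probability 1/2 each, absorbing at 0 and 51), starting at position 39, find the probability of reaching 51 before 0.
P(hit 51 before 0) = 39/51 = 13/17

Let u_k = P(hit 51 before 0 | start at k). Then u_0 = 0, u_51 = 1, and u_k = u_{k-1}/2 + u_{k+1}/2 for 1 ≤ k ≤ 50. This harmonic recurrence is solved by u_k = k/51, giving u_39 = 39/51 = 13/17.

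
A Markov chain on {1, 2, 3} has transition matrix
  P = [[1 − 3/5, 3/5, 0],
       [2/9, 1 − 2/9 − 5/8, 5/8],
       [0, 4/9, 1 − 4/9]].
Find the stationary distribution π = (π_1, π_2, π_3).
π = (320/2399, 864/2399, 1215/2399)

This is a birth-death chain on three states, which satisfies detailed balance: π_1 · P_{12} = π_2 · P_{21} and π_2 · P_{23} = π_3 · P_{32}.
From π_1 · 3/5 = π_2 · 2/9: π_2/π_1 = (3/5)/(2/9) = 27/10.
From π_2 · 5/8 = π_3 · 4/9: π_3/π_2 = (5/8)/(4/9) = 45/32.
Take π_1 proportional to 1; then unnormalized π = (1, 27/10, 243/64). Normalize by dividing by the sum 2399/320:
  π = (320/2399, 864/2399, 1215/2399).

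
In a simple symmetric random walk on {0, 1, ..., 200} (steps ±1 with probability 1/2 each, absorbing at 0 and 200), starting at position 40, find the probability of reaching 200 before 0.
P(hit 200 before 0) = 40/200 = 1/5

Let u_k = P(hit 200 before 0 | start at k). Then u_0 = 0, u_200 = 1, and u_k = u_{k-1}/2 + u_{k+1}/2 for 1 ≤ k ≤ 199. This harmonic recurrence is solved by u_k = k/200, giving u_40 = 40/200 = 1/5.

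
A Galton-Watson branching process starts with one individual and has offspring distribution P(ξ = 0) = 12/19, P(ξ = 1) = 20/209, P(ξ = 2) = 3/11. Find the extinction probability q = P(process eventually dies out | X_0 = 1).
q = 1

Mean offspring μ = 0·12/19 + 1·20/209 + 2·3/11 = 134/209 ≤ 1. For μ ≤ 1 with offspring not concentrated at 1, the Galton-Watson process goes extinct almost surely, so q = 1.
(Algebraic check: The pgf is f(s) = 12/19 + 20/209·s + 3/11·s². The extinction probability q is the smallest fixed point of f in [0, 1]. Setting s = f(s):
  3/11·s² + (20/209 − 1)·s + 12/19 = 0
  3/11·s² − (12/19 + 3/11)·s + 12/19 = 0
which factors as (s − 1)·(3/11·s − 12/19) = 0, giving roots s = 1 and s = (12/19)/(3/11) = 44/19. Since 44/19 ≥ 1, the smallest root in [0, 1] is s = 1.)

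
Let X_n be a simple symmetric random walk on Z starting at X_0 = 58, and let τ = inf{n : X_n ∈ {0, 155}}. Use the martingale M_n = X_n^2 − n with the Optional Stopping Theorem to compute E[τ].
E[τ] = 5626

M_n = X_n^2 − n is a martingale (since E[X_{n+1}^2 | F_n] = X_n^2 + 1). By OST (τ has finite mean in a bounded region), E[M_τ] = E[M_0] = X_0^2 − 0 = 58^2 = 3364. Also E[M_τ] = E[X_τ^2] − E[τ]. The walk exits at 0 or 155, with P(hit 155 first) = 58/155, so E[X_τ^2] = 155^2 · 58/155 + 0 = 8990. Thus E[τ] = E[X_τ^2] − E[M_τ] = 8990 − 3364 = 5626 = 58(155 − 58) = 5626.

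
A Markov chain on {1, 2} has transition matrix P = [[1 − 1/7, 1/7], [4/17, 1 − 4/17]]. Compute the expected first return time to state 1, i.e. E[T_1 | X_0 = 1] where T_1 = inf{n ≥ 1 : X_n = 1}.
E[T_1 | X_0 = 1] = 1/π_1 = 45/28

For an irreducible recurrent Markov chain with stationary distribution π, E[T_i | X_0 = i] = 1/π_i (Kac's formula). Here π_1 = (4/17)/(1/7 + 4/17) = (4/17)/(45/119) = 28/45, so E[T_1 | X_0 = 1] = 1/π_1 = (1/7 + 4/17)/(4/17) = (45/119)/(4/17) = 45/28.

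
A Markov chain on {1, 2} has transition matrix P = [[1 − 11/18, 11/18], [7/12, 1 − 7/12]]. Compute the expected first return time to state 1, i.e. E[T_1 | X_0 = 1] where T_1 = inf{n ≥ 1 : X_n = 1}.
E[T_1 | X_0 = 1] = 1/π_1 = 43/21

For an irreducible recurrent Markov chain with stationary distribution π, E[T_i | X_0 = i] = 1/π_i (Kac's formula). Here π_1 = (7/12)/(11/18 + 7/12) = (7/12)/(43/36) = 21/43, so E[T_1 | X_0 = 1] = 1/π_1 = (11/18 + 7/12)/(7/12) = (43/36)/(7/12) = 43/21.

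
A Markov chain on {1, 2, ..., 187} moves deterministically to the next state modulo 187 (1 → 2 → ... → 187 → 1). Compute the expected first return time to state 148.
E[T_148 | X_0 = 148] = 187

The chain cycles deterministically, so starting at state 148 it returns in exactly 187 steps. Equivalently, the stationary distribution is uniform π_j = 1/187 for every state j, so by Kac's formula E[T_148] = 1/π_148 = 187.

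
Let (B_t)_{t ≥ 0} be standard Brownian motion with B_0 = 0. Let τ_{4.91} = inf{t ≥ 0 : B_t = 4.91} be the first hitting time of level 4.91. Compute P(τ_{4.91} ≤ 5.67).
P(τ_{4.91} ≤ 5.67) = 2(1 − Φ(4.91/√5.67)) = 2(1 − Φ(2.0620)) ≈ 0.0392

By the reflection principle for standard BM, P(τ_b ≤ t) = 2 · P(B_t ≥ b). Since B_t ~ N(0, t), P(B_t ≥ 4.91) = 1 − Φ(4.91/√t) = 1 − Φ(4.91/√5.67) = 1 − Φ(2.0620) ≈ 0.01960. Doubling: P(τ_{4.91} ≤ 5.67) ≈ 2 · 0.01960 = 0.03920 ≈ 0.0392.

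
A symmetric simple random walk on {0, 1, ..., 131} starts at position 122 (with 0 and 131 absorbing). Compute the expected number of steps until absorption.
E[τ | X_0 = 122] = 1098

Let v_k = E[τ | X_0 = k]. Boundary: v_0 = v_131 = 0. Recurrence: v_k = 1 + (v_{k-1} + v_{k+1})/2 for 1 ≤ k ≤ 130. The particular solution to v_k − (v_{k-1} + v_{k+1})/2 = 1 is v_k = −k^2. Adding homogeneous solution A + B k and matching boundaries gives v_k = k (131 − k). Substituting k = 122: v_122 = 122 · 9 = 1098.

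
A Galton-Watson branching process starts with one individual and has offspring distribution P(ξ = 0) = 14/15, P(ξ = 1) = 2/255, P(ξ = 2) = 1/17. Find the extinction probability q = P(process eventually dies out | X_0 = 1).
q = 1

Mean offspring μ = 0·14/15 + 1·2/255 + 2·1/17 = 32/255 ≤ 1. For μ ≤ 1 with offspring not concentrated at 1, the Galton-Watson process goes extinct almost surely, so q = 1.
(Algebraic check: The pgf is f(s) = 14/15 + 2/255·s + 1/17·s². The extinction probability q is the smallest fixed point of f in [0, 1]. Setting s = f(s):
  1/17·s² + (2/255 − 1)·s + 14/15 = 0
  1/17·s² − (14/15 + 1/17)·s + 14/15 = 0
which factors as (s − 1)·(1/17·s − 14/15) = 0, giving roots s = 1 and s = (14/15)/(1/17) = 238/15. Since 238/15 ≥ 1, the smallest root in [0, 1] is s = 1.)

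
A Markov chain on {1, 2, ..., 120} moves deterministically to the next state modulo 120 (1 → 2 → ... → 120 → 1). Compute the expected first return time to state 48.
E[T_48 | X_0 = 48] = 120

The chain cycles deterministically, so starting at state 48 it returns in exactly 120 steps. Equivalently, the stationary distribution is uniform π_j = 1/120 for every state j, so by Kac's formula E[T_48] = 1/π_48 = 120.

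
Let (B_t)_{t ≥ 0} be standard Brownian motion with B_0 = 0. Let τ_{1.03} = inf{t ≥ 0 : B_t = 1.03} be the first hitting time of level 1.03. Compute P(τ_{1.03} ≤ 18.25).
P(τ_{1.03} ≤ 18.25) = 2(1 − Φ(1.03/√18.25)) = 2(1 − Φ(0.2411)) ≈ 0.8095

By the reflection principle for standard BM, P(τ_b ≤ t) = 2 · P(B_t ≥ b). Since B_t ~ N(0, t), P(B_t ≥ 1.03) = 1 − Φ(1.03/√t) = 1 − Φ(1.03/√18.25) = 1 − Φ(0.2411) ≈ 0.40474. Doubling: P(τ_{1.03} ≤ 18.25) ≈ 2 · 0.40474 = 0.80948 ≈ 0.8095.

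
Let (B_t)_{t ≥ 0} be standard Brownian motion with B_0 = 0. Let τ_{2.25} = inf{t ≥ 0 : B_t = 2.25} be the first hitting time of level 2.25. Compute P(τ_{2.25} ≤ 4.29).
P(τ_{2.25} ≤ 4.29) = 2(1 − Φ(2.25/√4.29)) = 2(1 − Φ(1.0863)) ≈ 0.2773

By the reflection principle for standard BM, P(τ_b ≤ t) = 2 · P(B_t ≥ b). Since B_t ~ N(0, t), P(B_t ≥ 2.25) = 1 − Φ(2.25/√t) = 1 − Φ(2.25/√4.29) = 1 − Φ(1.0863) ≈ 0.13867. Doubling: P(τ_{2.25} ≤ 4.29) ≈ 2 · 0.13867 = 0.27734 ≈ 0.2773.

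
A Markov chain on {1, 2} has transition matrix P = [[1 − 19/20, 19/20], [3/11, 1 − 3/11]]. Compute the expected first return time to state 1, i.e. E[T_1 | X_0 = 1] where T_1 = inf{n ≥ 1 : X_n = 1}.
E[T_1 | X_0 = 1] = 1/π_1 = 269/60

For an irreducible recurrent Markov chain with stationary distribution π, E[T_i | X_0 = i] = 1/π_i (Kac's formula). Here π_1 = (3/11)/(19/20 + 3/11) = (3/11)/(269/220) = 60/269, so E[T_1 | X_0 = 1] = 1/π_1 = (19/20 + 3/11)/(3/11) = (269/220)/(3/11) = 269/60.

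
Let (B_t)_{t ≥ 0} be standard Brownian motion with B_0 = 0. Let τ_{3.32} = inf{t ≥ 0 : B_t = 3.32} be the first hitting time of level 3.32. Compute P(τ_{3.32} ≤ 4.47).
P(τ_{3.32} ≤ 4.47) = 2(1 − Φ(3.32/√4.47)) = 2(1 − Φ(1.5703)) ≈ 0.1163

By the reflection principle for standard BM, P(τ_b ≤ t) = 2 · P(B_t ≥ b). Since B_t ~ N(0, t), P(B_t ≥ 3.32) = 1 − Φ(3.32/√t) = 1 − Φ(3.32/√4.47) = 1 − Φ(1.5703) ≈ 0.05817. Doubling: P(τ_{3.32} ≤ 4.47) ≈ 2 · 0.05817 = 0.11634 ≈ 0.1163.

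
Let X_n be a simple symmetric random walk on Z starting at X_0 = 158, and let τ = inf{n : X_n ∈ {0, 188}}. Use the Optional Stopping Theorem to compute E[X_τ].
E[X_τ] = 158

X_n is a martingale and τ is a bounded-mean stopping time (indeed τ is finite a.s. with bounded expectation since the walk is in a bounded region). By the OST, E[X_τ] = E[X_0] = 158. Equivalently: E[X_τ] = 188 · P(hit 188 first) + 0 · P(hit 0 first) = 188 · (158/188) = 158.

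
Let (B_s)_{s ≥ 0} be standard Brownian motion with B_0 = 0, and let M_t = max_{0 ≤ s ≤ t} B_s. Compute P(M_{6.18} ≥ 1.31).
P(M_{6.18} ≥ 1.31) = 2·P(B_{6.18} ≥ 1.31) = 2(1 − Φ(1.31/√6.18)) ≈ 0.5982

By the reflection principle for Brownian motion, P(M_t ≥ a) = 2 · P(B_t ≥ a) for a ≥ 0. Since B_t ~ N(0, t), P(B_t ≥ 1.31) = 1 − Φ(1.31/√t) = 1 − Φ(1.31/√6.18) = 1 − Φ(0.5270). So
  P(M_{6.18} ≥ 1.31) = 2(1 − Φ(0.5270)) ≈ 0.5982.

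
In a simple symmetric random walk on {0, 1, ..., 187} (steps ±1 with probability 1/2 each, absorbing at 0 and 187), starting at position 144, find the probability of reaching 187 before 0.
P(hit 187 before 0) = 144/187

Let u_k = P(hit 187 before 0 | start at k). Then u_0 = 0, u_187 = 1, and u_k = u_{k-1}/2 + u_{k+1}/2 for 1 ≤ k ≤ 186. This harmonic recurrence is solved by u_k = k/187, giving u_144 = 144/187.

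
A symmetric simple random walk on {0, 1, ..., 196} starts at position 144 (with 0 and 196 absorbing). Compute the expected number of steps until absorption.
E[τ | X_0 = 144] = 7488

Let v_k = E[τ | X_0 = k]. Boundary: v_0 = v_196 = 0. Recurrence: v_k = 1 + (v_{k-1} + v_{k+1})/2 for 1 ≤ k ≤ 195. The particular solution to v_k − (v_{k-1} + v_{k+1})/2 = 1 is v_k = −k^2. Adding homogeneous solution A + B k and matching boundaries gives v_k = k (196 − k). Substituting k = 144: v_144 = 144 · 52 = 7488.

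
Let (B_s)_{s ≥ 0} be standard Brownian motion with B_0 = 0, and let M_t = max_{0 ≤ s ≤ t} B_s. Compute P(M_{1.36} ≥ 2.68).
P(M_{1.36} ≥ 2.68) = 2·P(B_{1.36} ≥ 2.68) = 2(1 − Φ(2.68/√1.36)) ≈ 0.0216

By the reflection principle for Brownian motion, P(M_t ≥ a) = 2 · P(B_t ≥ a) for a ≥ 0. Since B_t ~ N(0, t), P(B_t ≥ 2.68) = 1 − Φ(2.68/√t) = 1 − Φ(2.68/√1.36) = 1 − Φ(2.2981). So
  P(M_{1.36} ≥ 2.68) = 2(1 − Φ(2.2981)) ≈ 0.0216.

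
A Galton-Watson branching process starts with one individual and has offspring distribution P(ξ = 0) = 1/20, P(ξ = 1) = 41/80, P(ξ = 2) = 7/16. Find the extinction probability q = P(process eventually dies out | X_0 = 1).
q = 4/35

The pgf is f(s) = 1/20 + 41/80·s + 7/16·s². The extinction probability q is the smallest fixed point of f in [0, 1]. Setting s = f(s):
  7/16·s² + (41/80 − 1)·s + 1/20 = 0
  7/16·s² − (1/20 + 7/16)·s + 1/20 = 0
which factors as (s − 1)·(7/16·s − 1/20) = 0, giving roots s = 1 and s = (1/20)/(7/16) = 4/35.
Mean offspring μ = 41/80 + 2·7/16 = 111/80 > 1 (supercritical), so q < 1. The extinction probability is the smaller root: q = (1/20)/(7/16) = 4/35.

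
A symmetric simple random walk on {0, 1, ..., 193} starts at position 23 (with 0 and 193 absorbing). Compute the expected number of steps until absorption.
E[τ | X_0 = 23] = 3910

Let v_k = E[τ | X_0 = k]. Boundary: v_0 = v_193 = 0. Recurrence: v_k = 1 + (v_{k-1} + v_{k+1})/2 for 1 ≤ k ≤ 192. The particular solution to v_k − (v_{k-1} + v_{k+1})/2 = 1 is v_k = −k^2. Adding homogeneous solution A + B k and matching boundaries gives v_k = k (193 − k). Substituting k = 23: v_23 = 23 · 170 = 3910.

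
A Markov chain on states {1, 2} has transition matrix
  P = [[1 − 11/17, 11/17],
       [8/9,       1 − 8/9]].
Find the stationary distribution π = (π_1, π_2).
π_1 = 136/235, π_2 = 99/235

Solve πP = π with π_1 + π_2 = 1. From πP = π: π_1 · (1 − 11/17) + π_2 · 8/9 = π_1 ⇒ π_2 · 8/9 = π_1 · 11/17 ⇒ π_2/π_1 = (11/17)/(8/9) = 99/136. Together with π_1 + π_2 = 1:
  π_1 = (8/9)/(11/17 + 8/9) = (8/9)/(235/153) = 136/235,
  π_2 = (11/17)/(11/17 + 8/9) = (11/17)/(235/153) = 99/235.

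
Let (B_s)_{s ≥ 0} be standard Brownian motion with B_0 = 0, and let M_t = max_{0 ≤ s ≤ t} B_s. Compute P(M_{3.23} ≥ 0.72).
P(M_{3.23} ≥ 0.72) = 2·P(B_{3.23} ≥ 0.72) = 2(1 − Φ(0.72/√3.23)) ≈ 0.6887

By the reflection principle for Brownian motion, P(M_t ≥ a) = 2 · P(B_t ≥ a) for a ≥ 0. Since B_t ~ N(0, t), P(B_t ≥ 0.72) = 1 − Φ(0.72/√t) = 1 − Φ(0.72/√3.23) = 1 − Φ(0.4006). So
  P(M_{3.23} ≥ 0.72) = 2(1 − Φ(0.4006)) ≈ 0.6887.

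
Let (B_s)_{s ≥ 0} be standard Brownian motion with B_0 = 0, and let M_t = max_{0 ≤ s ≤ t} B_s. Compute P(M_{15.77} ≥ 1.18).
P(M_{15.77} ≥ 1.18) = 2·P(B_{15.77} ≥ 1.18) = 2(1 − Φ(1.18/√15.77)) ≈ 0.7664

By the reflection principle for Brownian motion, P(M_t ≥ a) = 2 · P(B_t ≥ a) for a ≥ 0. Since B_t ~ N(0, t), P(B_t ≥ 1.18) = 1 − Φ(1.18/√t) = 1 − Φ(1.18/√15.77) = 1 − Φ(0.2971). So
  P(M_{15.77} ≥ 1.18) = 2(1 − Φ(0.2971)) ≈ 0.7664.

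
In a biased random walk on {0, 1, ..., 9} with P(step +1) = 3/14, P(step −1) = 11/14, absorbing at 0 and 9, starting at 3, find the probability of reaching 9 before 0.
P(hit 9 before 0) = (1 − (11/3)^3) / (1 − (11/3)^9) = 729/1808227

Let u_k denote P(reach 9 before 0 | start at k). Boundary: u_0 = 0, u_9 = 1. Recurrence: u_k = 3/14·u_{k+1} + 11/14·u_{k-1} for 1 ≤ k ≤ 8. Try u_k = A + B·r^k with r = q/p = (11/14)/(3/14) = 11/3. Substitution satisfies the recurrence; boundary conditions give:
  u_k = (1 − r^k) / (1 − r^N) = (1 − (11/3)^3) / (1 − (11/3)^9) = 729/1808227.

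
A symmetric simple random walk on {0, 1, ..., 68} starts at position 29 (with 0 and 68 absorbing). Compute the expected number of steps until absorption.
E[τ | X_0 = 29] = 1131

Let v_k = E[τ | X_0 = k]. Boundary: v_0 = v_68 = 0. Recurrence: v_k = 1 + (v_{k-1} + v_{k+1})/2 for 1 ≤ k ≤ 67. The particular solution to v_k − (v_{k-1} + v_{k+1})/2 = 1 is v_k = −k^2. Adding homogeneous solution A + B k and matching boundaries gives v_k = k (68 − k). Substituting k = 29: v_29 = 29 · 39 = 1131.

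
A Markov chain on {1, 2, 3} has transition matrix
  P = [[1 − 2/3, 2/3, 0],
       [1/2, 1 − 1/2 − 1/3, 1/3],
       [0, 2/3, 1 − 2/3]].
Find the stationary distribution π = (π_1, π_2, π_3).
π = (1/3, 4/9, 2/9)

This is a birth-death chain on three states, which satisfies detailed balance: π_1 · P_{12} = π_2 · P_{21} and π_2 · P_{23} = π_3 · P_{32}.
From π_1 · 2/3 = π_2 · 1/2: π_2/π_1 = (2/3)/(1/2) = 4/3.
From π_2 · 1/3 = π_3 · 2/3: π_3/π_2 = (1/3)/(2/3) = 1/2.
Take π_1 proportional to 1; then unnormalized π = (1, 4/3, 2/3). Normalize by dividing by the sum 3:
  π = (1/3, 4/9, 2/9).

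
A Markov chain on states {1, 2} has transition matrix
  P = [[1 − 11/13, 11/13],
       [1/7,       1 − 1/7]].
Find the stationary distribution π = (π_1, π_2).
π_1 = 13/90, π_2 = 77/90

Solve πP = π with π_1 + π_2 = 1. From πP = π: π_1 · (1 − 11/13) + π_2 · 1/7 = π_1 ⇒ π_2 · 1/7 = π_1 · 11/13 ⇒ π_2/π_1 = (11/13)/(1/7) = 77/13. Together with π_1 + π_2 = 1:
  π_1 = (1/7)/(11/13 + 1/7) = (1/7)/(90/91) = 13/90,
  π_2 = (11/13)/(11/13 + 1/7) = (11/13)/(90/91) = 77/90.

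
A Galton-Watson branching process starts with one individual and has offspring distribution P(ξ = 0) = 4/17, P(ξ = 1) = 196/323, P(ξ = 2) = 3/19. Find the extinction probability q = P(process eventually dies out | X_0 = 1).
q = 1

Mean offspring μ = 0·4/17 + 1·196/323 + 2·3/19 = 298/323 ≤ 1. For μ ≤ 1 with offspring not concentrated at 1, the Galton-Watson process goes extinct almost surely, so q = 1.
(Algebraic check: The pgf is f(s) = 4/17 + 196/323·s + 3/19·s². The extinction probability q is the smallest fixed point of f in [0, 1]. Setting s = f(s):
  3/19·s² + (196/323 − 1)·s + 4/17 = 0
  3/19·s² − (4/17 + 3/19)·s + 4/17 = 0
which factors as (s − 1)·(3/19·s − 4/17) = 0, giving roots s = 1 and s = (4/17)/(3/19) = 76/51. Since 76/51 ≥ 1, the smallest root in [0, 1] is s = 1.)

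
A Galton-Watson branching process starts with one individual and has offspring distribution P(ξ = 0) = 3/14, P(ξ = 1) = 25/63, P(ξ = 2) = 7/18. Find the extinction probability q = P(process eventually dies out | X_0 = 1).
q = 27/49

The pgf is f(s) = 3/14 + 25/63·s + 7/18·s². The extinction probability q is the smallest fixed point of f in [0, 1]. Setting s = f(s):
  7/18·s² + (25/63 − 1)·s + 3/14 = 0
  7/18·s² − (3/14 + 7/18)·s + 3/14 = 0
which factors as (s − 1)·(7/18·s − 3/14) = 0, giving roots s = 1 and s = (3/14)/(7/18) = 27/49.
Mean offspring μ = 25/63 + 2·7/18 = 74/63 > 1 (supercritical), so q < 1. The extinction probability is the smaller root: q = (3/14)/(7/18) = 27/49.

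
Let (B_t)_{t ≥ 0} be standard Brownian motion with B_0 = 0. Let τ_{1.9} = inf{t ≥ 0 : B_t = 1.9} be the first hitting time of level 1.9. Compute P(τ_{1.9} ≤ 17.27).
P(τ_{1.9} ≤ 17.27) = 2(1 − Φ(1.9/√17.27)) = 2(1 − Φ(0.4572)) ≈ 0.6475

By the reflection principle for standard BM, P(τ_b ≤ t) = 2 · P(B_t ≥ b). Since B_t ~ N(0, t), P(B_t ≥ 1.9) = 1 − Φ(1.9/√t) = 1 − Φ(1.9/√17.27) = 1 − Φ(0.4572) ≈ 0.32376. Doubling: P(τ_{1.9} ≤ 17.27) ≈ 2 · 0.32376 = 0.64752 ≈ 0.6475.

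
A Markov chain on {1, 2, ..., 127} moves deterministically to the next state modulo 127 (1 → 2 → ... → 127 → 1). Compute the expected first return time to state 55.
E[T_55 | X_0 = 55] = 127

The chain cycles deterministically, so starting at state 55 it returns in exactly 127 steps. Equivalently, the stationary distribution is uniform π_j = 1/127 for every state j, so by Kac's formula E[T_55] = 1/π_55 = 127.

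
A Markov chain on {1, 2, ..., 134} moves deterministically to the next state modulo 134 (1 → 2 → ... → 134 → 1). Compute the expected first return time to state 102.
E[T_102 | X_0 = 102] = 134

The chain cycles deterministically, so starting at state 102 it returns in exactly 134 steps. Equivalently, the stationary distribution is uniform π_j = 1/134 for every state j, so by Kac's formula E[T_102] = 1/π_102 = 134.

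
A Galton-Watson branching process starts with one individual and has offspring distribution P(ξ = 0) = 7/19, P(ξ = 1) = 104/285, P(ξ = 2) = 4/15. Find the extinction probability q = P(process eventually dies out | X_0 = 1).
q = 1

Mean offspring μ = 0·7/19 + 1·104/285 + 2·4/15 = 256/285 ≤ 1. For μ ≤ 1 with offspring not concentrated at 1, the Galton-Watson process goes extinct almost surely, so q = 1.
(Algebraic check: The pgf is f(s) = 7/19 + 104/285·s + 4/15·s². The extinction probability q is the smallest fixed point of f in [0, 1]. Setting s = f(s):
  4/15·s² + (104/285 − 1)·s + 7/19 = 0
  4/15·s² − (7/19 + 4/15)·s + 7/19 = 0
which factors as (s − 1)·(4/15·s − 7/19) = 0, giving roots s = 1 and s = (7/19)/(4/15) = 105/76. Since 105/76 ≥ 1, the smallest root in [0, 1] is s = 1.)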